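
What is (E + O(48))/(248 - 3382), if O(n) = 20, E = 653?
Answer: -673/3134 ≈ -0.21474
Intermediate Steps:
(E + O(48))/(248 - 3382) = (653 + 20)/(248 - 3382) = 673/(-3134) = 673*(-1/3134) = -673/3134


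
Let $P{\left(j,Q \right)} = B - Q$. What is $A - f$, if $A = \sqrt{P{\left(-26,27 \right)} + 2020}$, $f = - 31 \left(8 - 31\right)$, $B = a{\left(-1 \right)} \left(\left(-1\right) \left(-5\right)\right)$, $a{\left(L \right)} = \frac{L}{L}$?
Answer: $-713 + 3 \sqrt{222} \approx -668.3$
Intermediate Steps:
$a{\left(L \right)} = 1$
$B = 5$ ($B = 1 \left(\left(-1\right) \left(-5\right)\right) = 1 \cdot 5 = 5$)
$f = 713$ ($f = \left(-31\right) \left(-23\right) = 713$)
$P{\left(j,Q \right)} = 5 - Q$
$A = 3 \sqrt{222}$ ($A = \sqrt{\left(5 - 27\right) + 2020} = \sqrt{-22 + 2020} = \sqrt{1998} = 3 \sqrt{222} \approx 44.699$)
$A - f = 3 \sqrt{222} - 713 = -713 + 3 \sqrt{222}$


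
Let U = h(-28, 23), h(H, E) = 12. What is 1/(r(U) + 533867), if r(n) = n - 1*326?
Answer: 1/533553 ≈ 1.8742e-6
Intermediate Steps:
U = 12
r(n) = -326 + n (r(n) = n - 326 = -326 + n)
1/(r(U) + 533867) = 1/((-326 + 12) + 533867) = 1/(-314 + 533867) = 1/533553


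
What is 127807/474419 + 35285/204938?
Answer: 998427567/2261080954 ≈ 0.44157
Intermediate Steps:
127807/474419 + 35285/204938 = 998427567/2261080954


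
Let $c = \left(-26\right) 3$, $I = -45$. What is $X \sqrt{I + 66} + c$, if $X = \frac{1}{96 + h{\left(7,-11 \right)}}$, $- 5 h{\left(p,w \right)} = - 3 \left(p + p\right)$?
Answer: $-78 + \frac{5 \sqrt{21}}{522} \approx -77.956$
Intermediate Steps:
$h{\left(p,w \right)} = \frac{6 p}{5}$ ($h{\left(p,w \right)} = - \frac{\left(-3\right) \left(p + p\right)}{5} = - \frac{\left(-3\right) 2 p}{5} = - \frac{\left(-6\right) p}{5} = \frac{6 p}{5}$)
$X = \frac{5}{522}$ ($X = \frac{1}{96 + \frac{6}{5} \cdot 7} = \frac{1}{96 + \frac{42}{5}} = \frac{1}{\frac{522}{5}} = \frac{5}{522} \approx 0.0095785$)
$c = -78$
$X \sqrt{I + 66} + c = \frac{5 \sqrt{-45 + 66}}{522} - 78 = \frac{5 \sqrt{21}}{522} - 78 = -78 + \frac{5 \sqrt{21}}{522}$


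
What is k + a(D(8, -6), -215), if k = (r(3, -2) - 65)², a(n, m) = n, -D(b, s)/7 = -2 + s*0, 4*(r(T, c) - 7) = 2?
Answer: 13281/4 ≈ 3320.3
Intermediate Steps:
r(T, c) = 15/2 (r(T, c) = 7 + (¼)*2 = 7 + ½ = 15/2)
D(b, s) = 14 (D(b, s) = -7*(-2 + s*0) = -7*(-2 + 0) = -7*(-2) = 14)
k = 13225/4 (k = (15/2 - 65)² = (-115/2)² = 13225/4 ≈ 3306.3)
k + a(D(8, -6), -215) = 13225/4 + 14 = 13281/4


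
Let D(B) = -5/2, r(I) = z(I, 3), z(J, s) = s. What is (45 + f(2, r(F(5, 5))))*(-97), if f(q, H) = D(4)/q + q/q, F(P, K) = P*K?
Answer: -17363/4 ≈ -4340.8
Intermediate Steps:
F(P, K) = K*P
r(I) = 3
D(B) = -5/2 (D(B) = -5*½ = -5/2)
f(q, H) = 1 - 5/(2*q) (f(q, H) = -5/(2*q) + q/q = -5/(2*q) + 1 = 1 - 5/(2*q))
(45 + f(2, r(F(5, 5))))*(-97) = (45 + (-5/2 + 2)/2)*(-97) = (45 + (½)*(-½))*(-97) = (45 - ¼)*(-97) = (179/4)*(-97) = -17363/4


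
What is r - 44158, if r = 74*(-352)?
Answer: -70206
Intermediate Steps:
r = -26048
r - 44158 = -26048 - 44158 = -70206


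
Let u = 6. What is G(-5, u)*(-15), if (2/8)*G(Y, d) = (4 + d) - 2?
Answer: -480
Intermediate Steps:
G(Y, d) = 8 + 4*d (G(Y, d) = 4*((4 + d) - 2) = 4*(2 + d) = 8 + 4*d)
G(-5, u)*(-15) = (8 + 4*6)*(-15) = (8 + 24)*(-15) = 32*(-15) = -480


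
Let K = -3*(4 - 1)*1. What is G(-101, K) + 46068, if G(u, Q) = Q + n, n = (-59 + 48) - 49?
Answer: 45999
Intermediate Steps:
K = -9 (K = -3*3*1 = -9*1 = -9)
n = -60 (n = -11 - 49 = -60)
G(u, Q) = -60 + Q (G(u, Q) = Q - 60 = -60 + Q)
G(-101, K) + 46068 = (-60 - 9) + 46068 = -69 + 46068 = 45999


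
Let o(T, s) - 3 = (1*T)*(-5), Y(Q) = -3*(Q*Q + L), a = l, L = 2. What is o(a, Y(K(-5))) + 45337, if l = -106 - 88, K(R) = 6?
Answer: 46310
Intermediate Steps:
l = -194
a = -194
Y(Q) = -6 - 3*Q² (Y(Q) = -3*(Q*Q + 2) = -3*(Q² + 2) = -3*(2 + Q²) = -6 - 3*Q²)
o(T, s) = 3 - 5*T (o(T, s) = 3 + (1*T)*(-5) = 3 + T*(-5) = 3 - 5*T)
o(a, Y(K(-5))) + 45337 = (3 - 5*(-194)) + 45337 = (3 + 970) + 45337 = 973 + 45337 = 46310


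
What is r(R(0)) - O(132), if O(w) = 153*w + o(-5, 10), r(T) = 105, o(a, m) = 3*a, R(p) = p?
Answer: -20076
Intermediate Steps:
O(w) = -15 + 153*w (O(w) = 153*w + 3*(-5) = 153*w - 15 = -15 + 153*w)
r(R(0)) - O(132) = 105 - (-15 + 153*132) = 105 - (-15 + 20196) = 105 - 1*20181 = 105 - 20181 = -20076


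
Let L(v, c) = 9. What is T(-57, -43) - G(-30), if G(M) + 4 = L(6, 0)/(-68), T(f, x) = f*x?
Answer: 166949/68 ≈ 2455.1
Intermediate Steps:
G(M) = -281/68 (G(M) = -4 + 9/(-68) = -4 + 9*(-1/68) = -4 - 9/68 = -281/68)
T(-57, -43) - G(-30) = -57*(-43) - 1*(-281/68) = 2451 + 281/68 = 166949/68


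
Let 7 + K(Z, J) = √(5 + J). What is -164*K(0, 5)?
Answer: 1148 - 164*√10 ≈ 629.39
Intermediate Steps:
K(Z, J) = -7 + √(5 + J)
-164*K(0, 5) = -164*(-7 + √(5 + 5)) = -164*(-7 + √10) = 1148 - 164*√10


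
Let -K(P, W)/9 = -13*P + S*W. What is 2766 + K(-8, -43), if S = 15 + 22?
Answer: 16149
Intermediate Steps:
S = 37
K(P, W) = -333*W + 117*P (K(P, W) = -9*(-13*P + 37*W) = -333*W + 117*P)
2766 + K(-8, -43) = 2766 + (-333*(-43) + 117*(-8)) = 2766 + (14319 - 936) = 2766 + 13383 = 16149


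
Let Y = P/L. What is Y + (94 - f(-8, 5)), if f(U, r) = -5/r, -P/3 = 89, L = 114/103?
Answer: -5557/38 ≈ -146.24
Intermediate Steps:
L = 114/103 (L = 114*(1/103) = 114/103 ≈ 1.1068)
P = -267 (P = -3*89 = -267)
Y = -9167/38 (Y = -267/114/103 = -267*103/114 = -9167/38 ≈ -241.24)
Y + (94 - f(-8, 5)) = -9167/38 + (94 - (-5)/5) = -9167/38 + (94 - 1*(-1)) = -9167/38 + (94 + 1) = -9167/38 + 95 = -5557/38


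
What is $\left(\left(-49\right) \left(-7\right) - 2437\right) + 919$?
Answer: $-1175$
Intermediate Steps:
$\left(\left(-49\right) \left(-7\right) - 2437\right) + 919 = \left(343 - 2437\right) + 919 = -2094 + 919 = -1175$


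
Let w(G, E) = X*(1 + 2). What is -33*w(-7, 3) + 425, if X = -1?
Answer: 524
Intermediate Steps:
w(G, E) = -3 (w(G, E) = -(1 + 2) = -1*3 = -3)
-33*w(-7, 3) + 425 = -33*(-3) + 425 = 99 + 425 = 524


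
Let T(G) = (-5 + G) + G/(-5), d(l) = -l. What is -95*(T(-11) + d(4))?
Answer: 1691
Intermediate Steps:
T(G) = -5 + 4*G/5 (T(G) = (-5 + G) + G*(-1/5) = (-5 + G) - G/5 = -5 + 4*G/5)
-95*(T(-11) + d(4)) = -95*((-5 + (4/5)*(-11)) - 1*4) = -95*((-5 - 44/5) - 4) = -95*(-69/5 - 4) = -95*(-89/5) = 1691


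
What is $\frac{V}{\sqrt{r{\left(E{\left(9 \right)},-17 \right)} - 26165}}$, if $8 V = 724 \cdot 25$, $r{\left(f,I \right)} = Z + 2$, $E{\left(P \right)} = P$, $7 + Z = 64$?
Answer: $- \frac{4525 i \sqrt{26106}}{52212} \approx - 14.003 i$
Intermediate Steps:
$Z = 57$ ($Z = -7 + 64 = 57$)
$r{\left(f,I \right)} = 59$ ($r{\left(f,I \right)} = 57 + 2 = 59$)
$V = \frac{4525}{2}$ ($V = \frac{724 \cdot 25}{8} = \frac{1}{8} \cdot 18100 = \frac{4525}{2} \approx 2262.5$)
$\frac{V}{\sqrt{r{\left(E{\left(9 \right)},-17 \right)} - 26165}} = \frac{4525}{2 \sqrt{59 - 26165}} = \frac{4525}{2 \sqrt{-26106}} = \frac{4525}{2 i \sqrt{26106}} = \frac{4525 \left(- \frac{i \sqrt{26106}}{26106}\right)}{2} = - \frac{4525 i \sqrt{26106}}{52212}$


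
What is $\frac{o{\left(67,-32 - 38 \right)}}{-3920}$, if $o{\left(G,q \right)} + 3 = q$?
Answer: $\frac{73}{3920} \approx 0.018622$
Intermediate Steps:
$o{\left(G,q \right)} = -3 + q$
$\frac{o{\left(67,-32 - 38 \right)}}{-3920} = \frac{-3 - 70}{-3920} = \left(-3 - 70\right) \left(- \frac{1}{3920}\right) = \left(-73\right) \left(- \frac{1}{3920}\right) = \frac{73}{3920}$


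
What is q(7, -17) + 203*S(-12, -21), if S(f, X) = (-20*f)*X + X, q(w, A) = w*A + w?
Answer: -1027495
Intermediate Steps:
q(w, A) = w + A*w (q(w, A) = A*w + w = w + A*w)
S(f, X) = X - 20*X*f (S(f, X) = -20*X*f + X = X - 20*X*f)
q(7, -17) + 203*S(-12, -21) = 7*(1 - 17) + 203*(-21*(1 - 20*(-12))) = 7*(-16) + 203*(-21*(1 + 240)) = -112 + 203*(-21*241) = -112 + 203*(-5061) = -112 - 1027383 = -1027495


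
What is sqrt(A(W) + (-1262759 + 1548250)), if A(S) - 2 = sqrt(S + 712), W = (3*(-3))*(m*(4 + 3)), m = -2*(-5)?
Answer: sqrt(285493 + sqrt(82)) ≈ 534.32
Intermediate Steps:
m = 10
W = -630 (W = (3*(-3))*(10*(4 + 3)) = -90*7 = -9*70 = -630)
A(S) = 2 + sqrt(712 + S) (A(S) = 2 + sqrt(S + 712) = 2 + sqrt(712 + S))
sqrt(A(W) + (-1262759 + 1548250)) = sqrt((2 + sqrt(712 - 630)) + (-1262759 + 1548250)) = sqrt((2 + sqrt(82)) + 285491) = sqrt(285493 + sqrt(82))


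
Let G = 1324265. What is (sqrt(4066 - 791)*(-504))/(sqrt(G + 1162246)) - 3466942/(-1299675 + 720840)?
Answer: 3466942/578835 - 280*sqrt(2109)/703 ≈ -12.302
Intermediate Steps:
(sqrt(4066 - 791)*(-504))/(sqrt(G + 1162246)) - 3466942/(-1299675 + 720840) = (sqrt(4066 - 791)*(-504))/(sqrt(1324265 + 1162246)) - 3466942/(-1299675 + 720840) = (sqrt(3275)*(-504))/(sqrt(2486511)) - 3466942/(-578835) = ((5*sqrt(131))*(-504))/((3*sqrt(276279))) - 3466942*(-1/578835) = (-2520*sqrt(131))*(sqrt(276279)/828837) + 3466942/578835 = -280*sqrt(2109)/703 + 3466942/578835 = 3466942/578835 - 280*sqrt(2109)/703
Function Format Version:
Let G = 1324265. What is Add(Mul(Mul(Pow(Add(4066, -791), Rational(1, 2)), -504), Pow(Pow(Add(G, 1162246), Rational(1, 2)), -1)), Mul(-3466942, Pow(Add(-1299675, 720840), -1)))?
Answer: Add(Rational(3466942, 578835), Mul(Rational(-280, 703), Pow(2109, Rational(1, 2)))) ≈ -12.302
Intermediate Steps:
Add(Mul(Mul(Pow(Add(4066, -791), Rational(1, 2)), -504), Pow(Pow(Add(G, 1162246), Rational(1, 2)), -1)), Mul(-3466942, Pow(Add(-1299675, 720840), -1))) = Add(Mul(Mul(Pow(Add(4066, -791), Rational(1, 2)), -504), Pow(Pow(Add(1324265, 1162246), Rational(1, 2)), -1)), Mul(-3466942, Pow(Add(-1299675, 720840), -1))) = Add(Mul(Mul(Pow(3275, Rational(1, 2)), -504), Pow(Pow(2486511, Rational(1, 2)), -1)), Mul(-3466942, Pow(-578835, -1))) = Add(Mul(Mul(Mul(5, Pow(131, Rational(1, 2))), -504), Pow(Mul(3, Pow(276279, Rational(1, 2))), -1)), Mul(-3466942, Rational(-1, 578835))) = Add(Mul(Mul(-2520, Pow(131, Rational(1, 2))), Mul(Rational(1, 828837), Pow(276279, Rational(1, 2)))), Rational(3466942, 578835)) = Add(Mul(Rational(-280, 703), Pow(2109, Rational(1, 2))), Rational(3466942, 578835)) = Add(Rational(3466942, 578835), Mul(Rational(-280, 703), Pow(2109, Rational(1, 2))))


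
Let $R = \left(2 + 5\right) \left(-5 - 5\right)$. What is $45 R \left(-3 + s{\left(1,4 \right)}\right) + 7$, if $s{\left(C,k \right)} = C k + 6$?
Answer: $-22043$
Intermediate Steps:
$s{\left(C,k \right)} = 6 + C k$
$R = -70$ ($R = 7 \left(-10\right) = -70$)
$45 R \left(-3 + s{\left(1,4 \right)}\right) + 7 = 45 \left(- 70 \left(-3 + \left(6 + 1 \cdot 4\right)\right)\right) + 7 = 45 \left(- 70 \left(-3 + \left(6 + 4\right)\right)\right) + 7 = 45 \left(- 70 \left(-3 + 10\right)\right) + 7 = 45 \left(\left(-70\right) 7\right) + 7 = 45 \left(-490\right) + 7 = -22050 + 7 = -22043$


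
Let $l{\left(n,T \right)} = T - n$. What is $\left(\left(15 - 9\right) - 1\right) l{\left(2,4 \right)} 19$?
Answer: $190$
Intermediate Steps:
$\left(\left(15 - 9\right) - 1\right) l{\left(2,4 \right)} 19 = \left(\left(15 - 9\right) - 1\right) \left(4 - 2\right) 19 = \left(6 - 1\right) \left(4 - 2\right) 19 = 5 \cdot 2 \cdot 19 = 10 \cdot 19 = 190$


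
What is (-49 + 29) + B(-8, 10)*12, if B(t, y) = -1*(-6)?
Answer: 52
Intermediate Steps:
B(t, y) = 6
(-49 + 29) + B(-8, 10)*12 = (-49 + 29) + 6*12 = -20 + 72 = 52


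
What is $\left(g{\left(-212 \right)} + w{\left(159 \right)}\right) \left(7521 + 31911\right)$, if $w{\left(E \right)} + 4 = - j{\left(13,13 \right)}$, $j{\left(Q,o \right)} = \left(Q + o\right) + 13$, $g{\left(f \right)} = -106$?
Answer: $-5875368$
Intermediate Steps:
$j{\left(Q,o \right)} = 13 + Q + o$
$w{\left(E \right)} = -43$ ($w{\left(E \right)} = -4 - \left(13 + 13 + 13\right) = -4 - 39 = -43$)
$\left(g{\left(-212 \right)} + w{\left(159 \right)}\right) \left(7521 + 31911\right) = \left(-106 - 43\right) \left(7521 + 31911\right) = \left(-149\right) 39432 = -5875368$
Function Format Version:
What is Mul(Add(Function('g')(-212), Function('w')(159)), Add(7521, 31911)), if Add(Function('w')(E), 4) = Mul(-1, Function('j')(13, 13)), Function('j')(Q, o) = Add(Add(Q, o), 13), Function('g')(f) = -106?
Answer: -5875368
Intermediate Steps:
Function('j')(Q, o) = Add(13, Q, o)
Function('w')(E) = -43 (Function('w')(E) = Add(-4, Mul(-1, Add(13, 13, 13))) = Add(-4, Mul(-1, 39)) = Add(-4, -39) = -43)
Mul(Add(Function('g')(-212), Function('w')(159)), Add(7521, 31911)) = Mul(Add(-106, -43), Add(7521, 31911)) = Mul(-149, 39432) = -5875368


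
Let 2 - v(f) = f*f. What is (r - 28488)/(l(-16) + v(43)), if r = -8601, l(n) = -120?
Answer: 37089/1967 ≈ 18.856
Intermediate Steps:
v(f) = 2 - f² (v(f) = 2 - f*f = 2 - f²)
(r - 28488)/(l(-16) + v(43)) = (-8601 - 28488)/(-120 + (2 - 1*43²)) = -37089/(-120 + (2 - 1*1849)) = -37089/(-120 + (2 - 1849)) = -37089/(-120 - 1847) = -37089/(-1967) = -37089*(-1/1967) = 37089/1967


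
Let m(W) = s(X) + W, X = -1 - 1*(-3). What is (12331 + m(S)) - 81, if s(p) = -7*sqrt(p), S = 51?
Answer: 12301 - 7*sqrt(2) ≈ 12291.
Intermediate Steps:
X = 2 (X = -1 + 3 = 2)
m(W) = W - 7*sqrt(2) (m(W) = -7*sqrt(2) + W = W - 7*sqrt(2))
(12331 + m(S)) - 81 = (12331 + (51 - 7*sqrt(2))) - 81 = (12382 - 7*sqrt(2)) - 81 = 12301 - 7*sqrt(2)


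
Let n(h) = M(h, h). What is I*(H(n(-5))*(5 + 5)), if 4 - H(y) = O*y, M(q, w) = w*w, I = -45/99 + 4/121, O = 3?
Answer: 36210/121 ≈ 299.26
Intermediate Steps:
I = -51/121 (I = -45*1/99 + 4*(1/121) = -5/11 + 4/121 = -51/121 ≈ -0.42149)
M(q, w) = w²
n(h) = h²
H(y) = 4 - 3*y
I*(H(n(-5))*(5 + 5)) = -51*(4 - 3*(-5)²)*(5 + 5)/121 = -51*(4 - 3*25)*10/121 = -51*(4 - 75)*10/121 = -(-3621)*10/121 = -51/121*(-710) = 36210/121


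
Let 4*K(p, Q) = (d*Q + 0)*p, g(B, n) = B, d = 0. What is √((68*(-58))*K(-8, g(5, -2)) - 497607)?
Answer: I*√497607 ≈ 705.41*I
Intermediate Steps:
K(p, Q) = 0 (K(p, Q) = ((0*Q + 0)*p)/4 = ((0 + 0)*p)/4 = (0*p)/4 = (¼)*0 = 0)
√((68*(-58))*K(-8, g(5, -2)) - 497607) = √((68*(-58))*0 - 497607) = √(-3944*0 - 497607) = √(0 - 497607) = √(-497607) = I*√497607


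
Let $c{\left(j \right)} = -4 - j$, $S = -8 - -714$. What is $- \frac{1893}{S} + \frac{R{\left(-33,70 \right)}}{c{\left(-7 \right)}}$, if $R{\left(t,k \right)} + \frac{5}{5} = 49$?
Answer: $\frac{9403}{706} \approx 13.319$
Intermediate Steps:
$S = 706$ ($S = -8 + 714 = 706$)
$R{\left(t,k \right)} = 48$ ($R{\left(t,k \right)} = -1 + 49 = 48$)
$- \frac{1893}{S} + \frac{R{\left(-33,70 \right)}}{c{\left(-7 \right)}} = - \frac{1893}{706} + \frac{48}{-4 - -7} = \left(-1893\right) \frac{1}{706} + \frac{48}{-4 + 7} = - \frac{1893}{706} + \frac{48}{3} = - \frac{1893}{706} + 48 \cdot \frac{1}{3} = - \frac{1893}{706} + 16 = \frac{9403}{706}$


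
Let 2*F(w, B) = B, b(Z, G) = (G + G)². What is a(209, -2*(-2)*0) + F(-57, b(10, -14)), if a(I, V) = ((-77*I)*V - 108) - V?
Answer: 284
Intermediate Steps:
b(Z, G) = 4*G² (b(Z, G) = (2*G)² = 4*G²)
F(w, B) = B/2
a(I, V) = -108 - V - 77*I*V (a(I, V) = (-77*I*V - 108) - V = (-108 - 77*I*V) - V = -108 - V - 77*I*V)
a(209, -2*(-2)*0) + F(-57, b(10, -14)) = (-108 - (-2*(-2))*0 - 77*209*-2*(-2)*0) + (4*(-14)²)/2 = (-108 - 4*0 - 77*209*4*0) + (4*196)/2 = (-108 - 1*0 - 77*209*0) + (½)*784 = (-108 + 0 + 0) + 392 = -108 + 392 = 284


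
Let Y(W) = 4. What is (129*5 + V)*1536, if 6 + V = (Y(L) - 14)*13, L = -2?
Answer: 781824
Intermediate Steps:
V = -136 (V = -6 + (4 - 14)*13 = -6 - 10*13 = -6 - 130 = -136)
(129*5 + V)*1536 = (129*5 - 136)*1536 = (645 - 136)*1536 = 509*1536 = 781824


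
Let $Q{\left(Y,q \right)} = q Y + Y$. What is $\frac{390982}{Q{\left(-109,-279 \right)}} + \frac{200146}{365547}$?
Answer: $\frac{74493560623}{5538402597} \approx 13.45$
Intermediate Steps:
$Q{\left(Y,q \right)} = Y + Y q$ ($Q{\left(Y,q \right)} = Y q + Y = Y + Y q$)
$\frac{390982}{Q{\left(-109,-279 \right)}} + \frac{200146}{365547} = \frac{390982}{\left(-109\right) \left(1 - 279\right)} + \frac{200146}{365547} = \frac{390982}{\left(-109\right) \left(-278\right)} + 200146 \cdot \frac{1}{365547} = \frac{390982}{30302} + \frac{200146}{365547} = 390982 \cdot \frac{1}{30302} + \frac{200146}{365547} = \frac{195491}{15151} + \frac{200146}{365547} = \frac{74493560623}{5538402597}$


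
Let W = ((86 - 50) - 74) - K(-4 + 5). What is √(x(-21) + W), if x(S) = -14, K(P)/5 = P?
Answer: I*√57 ≈ 7.5498*I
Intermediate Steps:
K(P) = 5*P
W = -43 (W = ((86 - 50) - 74) - 5*(-4 + 5) = (36 - 74) - 5 = -38 - 1*5 = -38 - 5 = -43)
√(x(-21) + W) = √(-14 - 43) = √(-57) = I*√57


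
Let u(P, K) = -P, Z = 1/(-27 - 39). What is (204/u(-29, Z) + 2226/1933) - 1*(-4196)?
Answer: 235674058/56057 ≈ 4204.2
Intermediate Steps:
Z = -1/66 (Z = 1/(-66) = -1/66 ≈ -0.015152)
(204/u(-29, Z) + 2226/1933) - 1*(-4196) = (204/((-1*(-29))) + 2226/1933) - 1*(-4196) = (204/29 + 2226*(1/1933)) + 4196 = (204*(1/29) + 2226/1933) + 4196 = (204/29 + 2226/1933) + 4196 = 458886/56057 + 4196 = 235674058/56057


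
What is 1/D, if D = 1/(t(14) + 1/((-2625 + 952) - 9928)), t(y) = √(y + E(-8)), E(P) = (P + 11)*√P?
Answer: -1/11601 + √(14 + 6*I*√2) ≈ 3.8968 + 1.0887*I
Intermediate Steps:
E(P) = √P*(11 + P) (E(P) = (11 + P)*√P = √P*(11 + P))
t(y) = √(y + 6*I*√2) (t(y) = √(y + √(-8)*(11 - 8)) = √(y + (2*I*√2)*3) = √(y + 6*I*√2))
D = 1/(-1/11601 + √(14 + 6*I*√2)) (D = 1/(√(14 + 6*I*√2) + 1/((-2625 + 952) - 9928)) = 1/(√(14 + 6*I*√2) + 1/(-1673 - 9928)) = 1/(√(14 + 6*I*√2) + 1/(-11601)) = 1/(√(14 + 6*I*√2) - 1/11601) = 1/(-1/11601 + √(14 + 6*I*√2)) ≈ 0.23804 - 0.066508*I)
1/D = 1/(11601/(-1 + 11601*√2*√(7 + 3*I*√2))) = -1/11601 + √2*√(7 + 3*I*√2)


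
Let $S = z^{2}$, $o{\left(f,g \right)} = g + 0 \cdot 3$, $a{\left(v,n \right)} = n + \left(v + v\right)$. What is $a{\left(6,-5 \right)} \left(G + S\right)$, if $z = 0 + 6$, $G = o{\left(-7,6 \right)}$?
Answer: $294$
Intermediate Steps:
$a{\left(v,n \right)} = n + 2 v$
$o{\left(f,g \right)} = g$ ($o{\left(f,g \right)} = g + 0 = g$)
$G = 6$
$z = 6$
$S = 36$ ($S = 6^{2} = 36$)
$a{\left(6,-5 \right)} \left(G + S\right) = \left(-5 + 2 \cdot 6\right) \left(6 + 36\right) = \left(-5 + 12\right) 42 = 7 \cdot 42 = 294$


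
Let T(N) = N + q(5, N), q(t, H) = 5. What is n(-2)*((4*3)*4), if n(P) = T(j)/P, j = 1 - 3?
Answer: -72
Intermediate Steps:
j = -2
T(N) = 5 + N (T(N) = N + 5 = 5 + N)
n(P) = 3/P (n(P) = (5 - 2)/P = 3/P)
n(-2)*((4*3)*4) = (3/(-2))*((4*3)*4) = (3*(-½))*(12*4) = -3/2*48 = -72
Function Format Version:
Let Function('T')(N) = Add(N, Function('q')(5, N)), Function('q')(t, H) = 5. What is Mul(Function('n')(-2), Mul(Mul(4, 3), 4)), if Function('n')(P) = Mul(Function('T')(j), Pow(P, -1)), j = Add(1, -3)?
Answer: -72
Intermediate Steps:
j = -2
Function('T')(N) = Add(5, N) (Function('T')(N) = Add(N, 5) = Add(5, N))
Function('n')(P) = Mul(3, Pow(P, -1)) (Function('n')(P) = Mul(Add(5, -2), Pow(P, -1)) = Mul(3, Pow(P, -1)))
Mul(Function('n')(-2), Mul(Mul(4, 3), 4)) = Mul(Mul(3, Pow(-2, -1)), Mul(Mul(4, 3), 4)) = Mul(Mul(3, Rational(-1, 2)), Mul(12, 4)) = Mul(Rational(-3, 2), 48) = -72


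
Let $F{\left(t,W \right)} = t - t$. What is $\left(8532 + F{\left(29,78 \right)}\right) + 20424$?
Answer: $28956$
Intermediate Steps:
$F{\left(t,W \right)} = 0$
$\left(8532 + F{\left(29,78 \right)}\right) + 20424 = \left(8532 + 0\right) + 20424 = 8532 + 20424 = 28956$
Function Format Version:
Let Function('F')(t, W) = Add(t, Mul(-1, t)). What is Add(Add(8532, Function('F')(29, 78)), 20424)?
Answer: 28956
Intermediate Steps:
Function('F')(t, W) = 0
Add(Add(8532, Function('F')(29, 78)), 20424) = Add(Add(8532, 0), 20424) = Add(8532, 20424) = 28956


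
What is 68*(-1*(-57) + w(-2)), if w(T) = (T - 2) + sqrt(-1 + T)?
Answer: 3604 + 68*I*sqrt(3) ≈ 3604.0 + 117.78*I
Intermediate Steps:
w(T) = -2 + T + sqrt(-1 + T) (w(T) = (-2 + T) + sqrt(-1 + T) = -2 + T + sqrt(-1 + T))
68*(-1*(-57) + w(-2)) = 68*(-1*(-57) + (-2 - 2 + sqrt(-1 - 2))) = 68*(57 + (-2 - 2 + sqrt(-3))) = 68*(57 + (-2 - 2 + I*sqrt(3))) = 68*(57 + (-4 + I*sqrt(3))) = 68*(53 + I*sqrt(3)) = 3604 + 68*I*sqrt(3)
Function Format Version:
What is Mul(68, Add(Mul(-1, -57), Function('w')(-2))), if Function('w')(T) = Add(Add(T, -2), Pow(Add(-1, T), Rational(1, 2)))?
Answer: Add(3604, Mul(68, I, Pow(3, Rational(1, 2)))) ≈ Add(3604.0, Mul(117.78, I))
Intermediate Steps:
Function('w')(T) = Add(-2, T, Pow(Add(-1, T), Rational(1, 2))) (Function('w')(T) = Add(Add(-2, T), Pow(Add(-1, T), Rational(1, 2))) = Add(-2, T, Pow(Add(-1, T), Rational(1, 2))))
Mul(68, Add(Mul(-1, -57), Function('w')(-2))) = Mul(68, Add(Mul(-1, -57), Add(-2, -2, Pow(Add(-1, -2), Rational(1, 2))))) = Mul(68, Add(57, Add(-2, -2, Pow(-3, Rational(1, 2))))) = Mul(68, Add(57, Add(-2, -2, Mul(I, Pow(3, Rational(1, 2)))))) = Mul(68, Add(57, Add(-4, Mul(I, Pow(3, Rational(1, 2)))))) = Mul(68, Add(53, Mul(I, Pow(3, Rational(1, 2))))) = Add(3604, Mul(68, I, Pow(3, Rational(1, 2))))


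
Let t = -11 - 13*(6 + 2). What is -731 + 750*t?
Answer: -86981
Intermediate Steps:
t = -115 (t = -11 - 13*8 = -11 - 104 = -115)
-731 + 750*t = -731 + 750*(-115) = -731 - 86250 = -86981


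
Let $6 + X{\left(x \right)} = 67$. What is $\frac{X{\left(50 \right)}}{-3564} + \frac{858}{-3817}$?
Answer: $- \frac{299159}{1236708} \approx -0.2419$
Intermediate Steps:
$X{\left(x \right)} = 61$ ($X{\left(x \right)} = -6 + 67 = 61$)
$\frac{X{\left(50 \right)}}{-3564} + \frac{858}{-3817} = \frac{61}{-3564} + \frac{858}{-3817} = 61 \left(- \frac{1}{3564}\right) + 858 \left(- \frac{1}{3817}\right) = - \frac{61}{3564} - \frac{78}{347} = - \frac{299159}{1236708}$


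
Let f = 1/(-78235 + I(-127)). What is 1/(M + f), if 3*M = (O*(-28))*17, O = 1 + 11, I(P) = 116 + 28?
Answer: -78091/148685265 ≈ -0.00052521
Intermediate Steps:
I(P) = 144
O = 12
f = -1/78091 (f = 1/(-78235 + 144) = 1/(-78091) = -1/78091 ≈ -1.2806e-5)
M = -1904 (M = ((12*(-28))*17)/3 = (-336*17)/3 = (⅓)*(-5712) = -1904)
1/(M + f) = 1/(-1904 - 1/78091) = 1/(-148685265/78091) = -78091/148685265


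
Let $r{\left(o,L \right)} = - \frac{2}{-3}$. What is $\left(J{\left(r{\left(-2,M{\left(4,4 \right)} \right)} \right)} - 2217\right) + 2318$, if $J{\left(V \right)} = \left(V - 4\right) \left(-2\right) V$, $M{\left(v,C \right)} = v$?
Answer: $\frac{949}{9} \approx 105.44$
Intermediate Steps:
$r{\left(o,L \right)} = \frac{2}{3}$ ($r{\left(o,L \right)} = \left(-2\right) \left(- \frac{1}{3}\right) = \frac{2}{3}$)
$J{\left(V \right)} = V \left(8 - 2 V\right)$ ($J{\left(V \right)} = \left(-4 + V\right) \left(-2\right) V = \left(8 - 2 V\right) V = V \left(8 - 2 V\right)$)
$\left(J{\left(r{\left(-2,M{\left(4,4 \right)} \right)} \right)} - 2217\right) + 2318 = \left(2 \cdot \frac{2}{3} \left(4 - \frac{2}{3}\right) - 2217\right) + 2318 = \left(2 \cdot \frac{2}{3} \cdot \frac{10}{3} - 2217\right) + 2318 = \left(\frac{40}{9} - 2217\right) + 2318 = - \frac{19913}{9} + 2318 = \frac{949}{9}$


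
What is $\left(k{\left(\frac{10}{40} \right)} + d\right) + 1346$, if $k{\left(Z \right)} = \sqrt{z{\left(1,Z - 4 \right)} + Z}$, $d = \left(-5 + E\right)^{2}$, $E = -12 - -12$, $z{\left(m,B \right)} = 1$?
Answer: $1371 + \frac{\sqrt{5}}{2} \approx 1372.1$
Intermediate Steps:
$E = 0$ ($E = -12 + 12 = 0$)
$d = 25$ ($d = \left(-5 + 0\right)^{2} = \left(-5\right)^{2} = 25$)
$k{\left(Z \right)} = \sqrt{1 + Z}$
$\left(k{\left(\frac{10}{40} \right)} + d\right) + 1346 = \left(\sqrt{1 + \frac{10}{40}} + 25\right) + 1346 = \left(\sqrt{1 + 10 \cdot \frac{1}{40}} + 25\right) + 1346 = \left(\sqrt{1 + \frac{1}{4}} + 25\right) + 1346 = \left(\sqrt{\frac{5}{4}} + 25\right) + 1346 = \left(\frac{\sqrt{5}}{2} + 25\right) + 1346 = \left(25 + \frac{\sqrt{5}}{2}\right) + 1346 = 1371 + \frac{\sqrt{5}}{2}$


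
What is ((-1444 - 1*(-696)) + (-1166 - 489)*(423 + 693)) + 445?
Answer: -1847283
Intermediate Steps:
((-1444 - 1*(-696)) + (-1166 - 489)*(423 + 693)) + 445 = ((-1444 + 696) - 1655*1116) + 445 = (-748 - 1846980) + 445 = -1847728 + 445 = -1847283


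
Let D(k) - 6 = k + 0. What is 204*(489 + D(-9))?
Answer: 99144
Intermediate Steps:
D(k) = 6 + k (D(k) = 6 + (k + 0) = 6 + k)
204*(489 + D(-9)) = 204*(489 + (6 - 9)) = 204*(489 - 3) = 204*486 = 99144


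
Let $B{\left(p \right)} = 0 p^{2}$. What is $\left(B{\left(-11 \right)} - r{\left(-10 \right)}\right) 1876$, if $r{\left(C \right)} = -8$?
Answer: $15008$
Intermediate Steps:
$B{\left(p \right)} = 0$
$\left(B{\left(-11 \right)} - r{\left(-10 \right)}\right) 1876 = \left(0 - -8\right) 1876 = \left(0 + 8\right) 1876 = 8 \cdot 1876 = 15008$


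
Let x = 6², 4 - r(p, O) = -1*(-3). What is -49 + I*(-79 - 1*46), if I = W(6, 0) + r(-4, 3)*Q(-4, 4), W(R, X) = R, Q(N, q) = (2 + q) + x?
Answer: -6049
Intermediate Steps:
r(p, O) = 1 (r(p, O) = 4 - (-1)*(-3) = 4 - 1*3 = 4 - 3 = 1)
x = 36
Q(N, q) = 38 + q (Q(N, q) = (2 + q) + 36 = 38 + q)
I = 48 (I = 6 + 1*(38 + 4) = 6 + 1*42 = 6 + 42 = 48)
-49 + I*(-79 - 1*46) = -49 + 48*(-79 - 1*46) = -49 + 48*(-79 - 46) = -49 + 48*(-125) = -49 - 6000 = -6049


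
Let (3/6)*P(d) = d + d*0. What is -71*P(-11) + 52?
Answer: 1614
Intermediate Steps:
P(d) = 2*d (P(d) = 2*(d + d*0) = 2*(d + 0) = 2*d)
-71*P(-11) + 52 = -142*(-11) + 52 = -71*(-22) + 52 = 1562 + 52 = 1614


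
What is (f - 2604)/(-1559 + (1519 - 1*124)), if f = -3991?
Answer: 6595/164 ≈ 40.213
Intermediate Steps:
(f - 2604)/(-1559 + (1519 - 1*124)) = (-3991 - 2604)/(-1559 + (1519 - 1*124)) = -6595/(-1559 + (1519 - 124)) = -6595/(-1559 + 1395) = -6595/(-164) = -6595*(-1/164) = 6595/164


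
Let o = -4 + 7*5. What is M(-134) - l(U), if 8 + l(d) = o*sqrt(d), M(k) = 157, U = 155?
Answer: 165 - 31*sqrt(155) ≈ -220.95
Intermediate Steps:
o = 31 (o = -4 + 35 = 31)
l(d) = -8 + 31*sqrt(d)
M(-134) - l(U) = 157 - (-8 + 31*sqrt(155)) = 157 + (8 - 31*sqrt(155)) = 165 - 31*sqrt(155)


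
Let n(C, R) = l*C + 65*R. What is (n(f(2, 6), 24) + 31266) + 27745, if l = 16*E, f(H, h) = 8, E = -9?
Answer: 59419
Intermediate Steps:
l = -144 (l = 16*(-9) = -144)
n(C, R) = -144*C + 65*R
(n(f(2, 6), 24) + 31266) + 27745 = ((-144*8 + 65*24) + 31266) + 27745 = ((-1152 + 1560) + 31266) + 27745 = (408 + 31266) + 27745 = 31674 + 27745 = 59419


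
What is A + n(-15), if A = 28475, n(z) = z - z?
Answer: 28475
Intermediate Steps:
n(z) = 0
A + n(-15) = 28475 + 0 = 28475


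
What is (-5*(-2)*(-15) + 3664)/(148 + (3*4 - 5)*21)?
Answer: 3514/295 ≈ 11.912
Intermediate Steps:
(-5*(-2)*(-15) + 3664)/(148 + (3*4 - 5)*21) = (10*(-15) + 3664)/(148 + (12 - 5)*21) = (-150 + 3664)/(148 + 7*21) = 3514/(148 + 147) = 3514/295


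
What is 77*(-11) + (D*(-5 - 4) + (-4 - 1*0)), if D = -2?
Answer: -833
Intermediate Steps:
77*(-11) + (D*(-5 - 4) + (-4 - 1*0)) = 77*(-11) + (-2*(-5 - 4) + (-4 - 1*0)) = -847 + (-2*(-9) + (-4 + 0)) = -847 + (18 - 4) = -847 + 14 = -833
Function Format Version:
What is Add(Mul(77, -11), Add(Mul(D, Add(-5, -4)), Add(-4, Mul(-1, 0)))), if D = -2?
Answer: -833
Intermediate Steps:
Add(Mul(77, -11), Add(Mul(D, Add(-5, -4)), Add(-4, Mul(-1, 0)))) = Add(Mul(77, -11), Add(Mul(-2, Add(-5, -4)), Add(-4, Mul(-1, 0)))) = Add(-847, Add(Mul(-2, -9), Add(-4, 0))) = Add(-847, Add(18, -4)) = Add(-847, 14) = -833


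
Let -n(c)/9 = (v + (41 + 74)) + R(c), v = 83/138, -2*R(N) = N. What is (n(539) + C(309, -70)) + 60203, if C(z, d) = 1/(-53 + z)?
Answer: 362630679/5888 ≈ 61588.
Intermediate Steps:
R(N) = -N/2
v = 83/138 (v = 83*(1/138) = 83/138 ≈ 0.60145)
n(c) = -47859/46 + 9*c/2 (n(c) = -9*((83/138 + (41 + 74)) - c/2) = -9*((83/138 + 115) - c/2) = -9*(15953/138 - c/2) = -47859/46 + 9*c/2)
(n(539) + C(309, -70)) + 60203 = ((-47859/46 + (9/2)*539) + 1/(-53 + 309)) + 60203 = ((-47859/46 + 4851/2) + 1/256) + 60203 = (31857/23 + 1/256) + 60203 = 8155415/5888 + 60203 = 362630679/5888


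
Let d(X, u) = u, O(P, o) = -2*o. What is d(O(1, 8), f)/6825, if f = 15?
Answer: 1/455 ≈ 0.0021978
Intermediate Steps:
d(O(1, 8), f)/6825 = 15/6825 = 15*(1/6825) = 1/455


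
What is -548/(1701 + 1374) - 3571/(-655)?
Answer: 2124377/402825 ≈ 5.2737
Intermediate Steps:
-548/(1701 + 1374) - 3571/(-655) = -548/3075 - 3571*(-1/655) = -548*1/3075 + 3571/655 = -548/3075 + 3571/655 = 2124377/402825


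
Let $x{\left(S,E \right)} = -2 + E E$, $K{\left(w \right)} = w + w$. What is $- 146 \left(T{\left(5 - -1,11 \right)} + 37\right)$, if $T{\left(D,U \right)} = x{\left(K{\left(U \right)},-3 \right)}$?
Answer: $-6424$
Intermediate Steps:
$K{\left(w \right)} = 2 w$
$x{\left(S,E \right)} = -2 + E^{2}$
$T{\left(D,U \right)} = 7$ ($T{\left(D,U \right)} = -2 + \left(-3\right)^{2} = -2 + 9 = 7$)
$- 146 \left(T{\left(5 - -1,11 \right)} + 37\right) = - 146 \left(7 + 37\right) = \left(-146\right) 44 = -6424$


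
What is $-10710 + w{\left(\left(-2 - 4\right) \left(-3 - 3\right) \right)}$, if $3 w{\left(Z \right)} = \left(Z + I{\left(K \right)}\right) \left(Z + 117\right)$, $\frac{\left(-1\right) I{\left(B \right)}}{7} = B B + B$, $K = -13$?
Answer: $-64566$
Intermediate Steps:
$I{\left(B \right)} = - 7 B - 7 B^{2}$ ($I{\left(B \right)} = - 7 \left(B B + B\right) = - 7 \left(B^{2} + B\right) = - 7 \left(B + B^{2}\right) = - 7 B - 7 B^{2}$)
$w{\left(Z \right)} = \frac{\left(-1092 + Z\right) \left(117 + Z\right)}{3}$ ($w{\left(Z \right)} = \frac{\left(Z - - 91 \left(1 - 13\right)\right) \left(Z + 117\right)}{3} = \frac{\left(Z - \left(-91\right) \left(-12\right)\right) \left(117 + Z\right)}{3} = \frac{\left(Z - 1092\right) \left(117 + Z\right)}{3} = \frac{\left(-1092 + Z\right) \left(117 + Z\right)}{3}$)
$-10710 + w{\left(\left(-2 - 4\right) \left(-3 - 3\right) \right)} = -10710 - \left(42588 - \frac{\left(-3 - 3\right)^{2} \left(-2 - 4\right)^{2}}{3} + 325 \left(-2 - 4\right) \left(-3 - 3\right)\right) = -10710 - \left(42588 - 432 + 325 \left(-6\right) \left(-6\right)\right) = -10710 - \left(54288 - 432\right) = -10710 - 53856 = -64566$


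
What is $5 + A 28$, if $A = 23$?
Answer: $649$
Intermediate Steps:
$5 + A 28 = 5 + 23 \cdot 28 = 5 + 644 = 649$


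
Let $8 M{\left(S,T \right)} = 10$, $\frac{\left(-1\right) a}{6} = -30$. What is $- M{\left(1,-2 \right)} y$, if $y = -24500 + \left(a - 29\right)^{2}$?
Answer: $\frac{8495}{4} \approx 2123.8$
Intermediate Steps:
$a = 180$ ($a = \left(-6\right) \left(-30\right) = 180$)
$M{\left(S,T \right)} = \frac{5}{4}$ ($M{\left(S,T \right)} = \frac{1}{8} \cdot 10 = \frac{5}{4}$)
$y = -1699$ ($y = -24500 + \left(180 - 29\right)^{2} = -24500 + 151^{2} = -24500 + 22801 = -1699$)
$- M{\left(1,-2 \right)} y = \left(-1\right) \frac{5}{4} \left(-1699\right) = \left(- \frac{5}{4}\right) \left(-1699\right) = \frac{8495}{4}$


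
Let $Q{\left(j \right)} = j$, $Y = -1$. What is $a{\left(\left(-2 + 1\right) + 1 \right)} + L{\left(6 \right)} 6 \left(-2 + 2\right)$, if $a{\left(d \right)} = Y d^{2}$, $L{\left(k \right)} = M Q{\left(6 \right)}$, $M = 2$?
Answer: $0$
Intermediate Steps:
$L{\left(k \right)} = 12$ ($L{\left(k \right)} = 2 \cdot 6 = 12$)
$a{\left(d \right)} = - d^{2}$
$a{\left(\left(-2 + 1\right) + 1 \right)} + L{\left(6 \right)} 6 \left(-2 + 2\right) = - \left(\left(-2 + 1\right) + 1\right)^{2} + 12 \cdot 6 \left(-2 + 2\right) = - \left(-1 + 1\right)^{2} + 12 \cdot 6 \cdot 0 = - 0^{2} + 12 \cdot 0 = \left(-1\right) 0 + 0 = 0 + 0 = 0$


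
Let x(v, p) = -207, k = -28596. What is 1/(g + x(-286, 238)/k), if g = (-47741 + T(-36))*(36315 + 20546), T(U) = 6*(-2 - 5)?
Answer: -9532/25898340701647 ≈ -3.6805e-10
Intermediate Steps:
T(U) = -42 (T(U) = 6*(-7) = -42)
g = -2716989163 (g = (-47741 - 42)*(36315 + 20546) = -47783*56861 = -2716989163)
1/(g + x(-286, 238)/k) = 1/(-2716989163 - 207/(-28596)) = 1/(-2716989163 - 207*(-1/28596)) = 1/(-2716989163 + 69/9532) = 1/(-25898340701647/9532) = -9532/25898340701647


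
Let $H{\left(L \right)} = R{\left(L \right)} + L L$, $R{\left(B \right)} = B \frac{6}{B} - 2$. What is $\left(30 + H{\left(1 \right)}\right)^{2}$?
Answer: $1225$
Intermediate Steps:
$R{\left(B \right)} = 4$ ($R{\left(B \right)} = 6 - 2 = 4$)
$H{\left(L \right)} = 4 + L^{2}$ ($H{\left(L \right)} = 4 + L L = 4 + L^{2}$)
$\left(30 + H{\left(1 \right)}\right)^{2} = \left(30 + \left(4 + 1^{2}\right)\right)^{2} = \left(30 + \left(4 + 1\right)\right)^{2} = \left(30 + 5\right)^{2} = 35^{2} = 1225$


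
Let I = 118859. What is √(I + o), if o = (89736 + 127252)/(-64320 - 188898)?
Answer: √1905276883239933/126609 ≈ 344.76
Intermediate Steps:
o = -108494/126609 (o = 216988/(-253218) = 216988*(-1/253218) = -108494/126609 ≈ -0.85692)
√(I + o) = √(118859 - 108494/126609) = √(15048510637/126609) = √1905276883239933/126609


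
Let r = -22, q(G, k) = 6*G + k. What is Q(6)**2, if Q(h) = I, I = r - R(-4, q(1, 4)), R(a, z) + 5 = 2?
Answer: 361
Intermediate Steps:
q(G, k) = k + 6*G
R(a, z) = -3 (R(a, z) = -5 + 2 = -3)
I = -19 (I = -22 - 1*(-3) = -22 + 3 = -19)
Q(h) = -19
Q(6)**2 = (-19)**2 = 361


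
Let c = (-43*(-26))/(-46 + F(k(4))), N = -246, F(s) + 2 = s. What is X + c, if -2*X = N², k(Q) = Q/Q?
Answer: -1423244/47 ≈ -30282.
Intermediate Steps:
k(Q) = 1
F(s) = -2 + s
c = -1118/47 (c = (-43*(-26))/(-46 + (-2 + 1)) = 1118/(-46 - 1) = 1118/(-47) = 1118*(-1/47) = -1118/47 ≈ -23.787)
X = -30258 (X = -½*(-246)² = -½*60516 = -30258)
X + c = -30258 - 1118/47 = -1423244/47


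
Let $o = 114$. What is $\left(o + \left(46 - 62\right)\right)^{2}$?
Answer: $9604$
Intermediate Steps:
$\left(o + \left(46 - 62\right)\right)^{2} = \left(114 + \left(46 - 62\right)\right)^{2} = \left(114 - 16\right)^{2} = 98^{2} = 9604$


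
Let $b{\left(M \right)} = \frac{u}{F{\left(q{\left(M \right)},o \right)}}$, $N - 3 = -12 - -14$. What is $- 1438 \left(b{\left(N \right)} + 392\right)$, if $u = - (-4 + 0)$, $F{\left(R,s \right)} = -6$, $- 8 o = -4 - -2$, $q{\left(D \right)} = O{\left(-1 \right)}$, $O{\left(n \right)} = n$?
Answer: $- \frac{1688212}{3} \approx -5.6274 \cdot 10^{5}$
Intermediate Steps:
$q{\left(D \right)} = -1$
$o = \frac{1}{4}$ ($o = - \frac{-4 - -2}{8} = - \frac{-4 + 2}{8} = \left(- \frac{1}{8}\right) \left(-2\right) = \frac{1}{4} \approx 0.25$)
$u = 4$ ($u = \left(-1\right) \left(-4\right) = 4$)
$N = 5$ ($N = 3 - -2 = 3 + \left(-12 + 14\right) = 3 + 2 = 5$)
$b{\left(M \right)} = - \frac{2}{3}$ ($b{\left(M \right)} = \frac{4}{-6} = 4 \left(- \frac{1}{6}\right) = - \frac{2}{3}$)
$- 1438 \left(b{\left(N \right)} + 392\right) = - 1438 \left(- \frac{2}{3} + 392\right) = \left(-1438\right) \frac{1174}{3} = - \frac{1688212}{3}$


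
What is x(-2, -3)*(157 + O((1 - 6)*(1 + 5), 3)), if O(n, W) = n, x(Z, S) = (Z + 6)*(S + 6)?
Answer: 1524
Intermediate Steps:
x(Z, S) = (6 + S)*(6 + Z) (x(Z, S) = (6 + Z)*(6 + S) = (6 + S)*(6 + Z))
x(-2, -3)*(157 + O((1 - 6)*(1 + 5), 3)) = (36 + 6*(-3) + 6*(-2) - 3*(-2))*(157 + (1 - 6)*(1 + 5)) = (36 - 18 - 12 + 6)*(157 - 5*6) = 12*(157 - 30) = 12*127 = 1524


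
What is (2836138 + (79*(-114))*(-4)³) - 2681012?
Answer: 731510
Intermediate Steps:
(2836138 + (79*(-114))*(-4)³) - 2681012 = (2836138 - 9006*(-64)) - 2681012 = (2836138 + 576384) - 2681012 = 3412522 - 2681012 = 731510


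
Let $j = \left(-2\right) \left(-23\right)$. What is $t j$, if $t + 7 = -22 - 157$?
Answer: $-8556$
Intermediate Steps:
$j = 46$
$t = -186$ ($t = -7 - 179 = -186$)
$t j = \left(-186\right) 46 = -8556$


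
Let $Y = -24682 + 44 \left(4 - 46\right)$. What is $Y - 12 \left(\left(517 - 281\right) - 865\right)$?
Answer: $-18982$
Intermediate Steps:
$Y = -26530$ ($Y = -24682 + 44 \left(-42\right) = -24682 - 1848 = -26530$)
$Y - 12 \left(\left(517 - 281\right) - 865\right) = -26530 - 12 \left(\left(517 - 281\right) - 865\right) = -26530 - 12 \left(236 - 865\right) = -26530 - -7548 = -26530 + 7548 = -18982$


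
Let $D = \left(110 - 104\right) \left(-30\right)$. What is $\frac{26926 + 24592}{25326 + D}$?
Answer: $\frac{25759}{12573} \approx 2.0488$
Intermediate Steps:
$D = -180$ ($D = 6 \left(-30\right) = -180$)
$\frac{26926 + 24592}{25326 + D} = \frac{26926 + 24592}{25326 - 180} = \frac{51518}{25146} = 51518 \cdot \frac{1}{25146} = \frac{25759}{12573}$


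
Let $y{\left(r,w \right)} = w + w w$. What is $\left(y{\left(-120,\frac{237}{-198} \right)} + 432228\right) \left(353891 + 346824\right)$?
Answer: $\frac{1319296528629425}{4356} \approx 3.0287 \cdot 10^{11}$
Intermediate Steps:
$y{\left(r,w \right)} = w + w^{2}$
$\left(y{\left(-120,\frac{237}{-198} \right)} + 432228\right) \left(353891 + 346824\right) = \left(\frac{237}{-198} \left(1 + \frac{237}{-198}\right) + 432228\right) \left(353891 + 346824\right) = \left(237 \left(- \frac{1}{198}\right) \left(1 + 237 \left(- \frac{1}{198}\right)\right) + 432228\right) 700715 = \left(- \frac{79 \left(1 - \frac{79}{66}\right)}{66} + 432228\right) 700715 = \left(\left(- \frac{79}{66}\right) \left(- \frac{13}{66}\right) + 432228\right) 700715 = \left(\frac{1027}{4356} + 432228\right) 700715 = \frac{1882786195}{4356} \cdot 700715 = \frac{1319296528629425}{4356}$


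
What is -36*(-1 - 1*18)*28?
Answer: 19152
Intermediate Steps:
-36*(-1 - 1*18)*28 = -36*(-1 - 18)*28 = -36*(-19)*28 = 684*28 = 19152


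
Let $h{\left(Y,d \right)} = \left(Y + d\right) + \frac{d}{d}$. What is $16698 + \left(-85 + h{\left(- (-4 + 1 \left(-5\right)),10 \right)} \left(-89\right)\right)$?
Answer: $14833$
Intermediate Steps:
$h{\left(Y,d \right)} = 1 + Y + d$ ($h{\left(Y,d \right)} = \left(Y + d\right) + 1 = 1 + Y + d$)
$16698 + \left(-85 + h{\left(- (-4 + 1 \left(-5\right)),10 \right)} \left(-89\right)\right) = 16698 + \left(-85 + \left(1 - \left(-4 + 1 \left(-5\right)\right) + 10\right) \left(-89\right)\right) = 16698 + \left(-85 + \left(1 - \left(-4 - 5\right) + 10\right) \left(-89\right)\right) = 16698 + \left(-85 + \left(1 - -9 + 10\right) \left(-89\right)\right) = 16698 + \left(-85 + \left(1 + 9 + 10\right) \left(-89\right)\right) = 16698 + \left(-85 + 20 \left(-89\right)\right) = 16698 - 1865 = 14833$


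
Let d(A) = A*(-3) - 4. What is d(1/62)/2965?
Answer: -251/183830 ≈ -0.0013654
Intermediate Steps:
d(A) = -4 - 3*A (d(A) = -3*A - 4 = -4 - 3*A)
d(1/62)/2965 = (-4 - 3/62)/2965 = (-4 - 3*1/62)*(1/2965) = (-4 - 3/62)*(1/2965) = -251/62*1/2965 = -251/183830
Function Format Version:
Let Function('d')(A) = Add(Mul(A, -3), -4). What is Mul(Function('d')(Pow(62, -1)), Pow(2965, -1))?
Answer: Rational(-251, 183830) ≈ -0.0013654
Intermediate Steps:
Function('d')(A) = Add(-4, Mul(-3, A)) (Function('d')(A) = Add(Mul(-3, A), -4) = Add(-4, Mul(-3, A)))
Mul(Function('d')(Pow(62, -1)), Pow(2965, -1)) = Mul(Add(-4, Mul(-3, Pow(62, -1))), Pow(2965, -1)) = Mul(Add(-4, Mul(-3, Rational(1, 62))), Rational(1, 2965)) = Mul(Add(-4, Rational(-3, 62)), Rational(1, 2965)) = Mul(Rational(-251, 62), Rational(1, 2965)) = Rational(-251, 183830)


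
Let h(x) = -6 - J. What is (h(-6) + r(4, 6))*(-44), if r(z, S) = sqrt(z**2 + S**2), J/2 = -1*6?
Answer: -264 - 88*sqrt(13) ≈ -581.29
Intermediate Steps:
J = -12 (J = 2*(-1*6) = 2*(-6) = -12)
h(x) = 6 (h(x) = -6 - 1*(-12) = -6 + 12 = 6)
r(z, S) = sqrt(S**2 + z**2)
(h(-6) + r(4, 6))*(-44) = (6 + sqrt(6**2 + 4**2))*(-44) = (6 + sqrt(36 + 16))*(-44) = (6 + sqrt(52))*(-44) = (6 + 2*sqrt(13))*(-44) = -264 - 88*sqrt(13)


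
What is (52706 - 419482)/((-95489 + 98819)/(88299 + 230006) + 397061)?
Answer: -23349326936/25277300987 ≈ -0.92373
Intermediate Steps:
(52706 - 419482)/((-95489 + 98819)/(88299 + 230006) + 397061) = -366776/(3330/318305 + 397061) = -366776/(3330*(1/318305) + 397061) = -366776/(666/63661 + 397061) = -366776/25277300987/63661 = -366776*63661/25277300987 = -23349326936/25277300987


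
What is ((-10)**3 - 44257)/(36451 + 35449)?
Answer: -45257/71900 ≈ -0.62944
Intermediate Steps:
((-10)**3 - 44257)/(36451 + 35449) = (-1000 - 44257)/71900 = -45257*1/71900 = -45257/71900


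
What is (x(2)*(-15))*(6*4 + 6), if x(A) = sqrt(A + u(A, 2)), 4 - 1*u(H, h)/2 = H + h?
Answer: -450*sqrt(2) ≈ -636.40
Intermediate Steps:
u(H, h) = 8 - 2*H - 2*h (u(H, h) = 8 - 2*(H + h) = 8 + (-2*H - 2*h) = 8 - 2*H - 2*h)
x(A) = sqrt(4 - A) (x(A) = sqrt(A + (8 - 2*A - 2*2)) = sqrt(A + (8 - 2*A - 4)) = sqrt(A + (4 - 2*A)) = sqrt(4 - A))
(x(2)*(-15))*(6*4 + 6) = (sqrt(4 - 1*2)*(-15))*(6*4 + 6) = (sqrt(4 - 2)*(-15))*(24 + 6) = (sqrt(2)*(-15))*30 = -15*sqrt(2)*30 = -450*sqrt(2)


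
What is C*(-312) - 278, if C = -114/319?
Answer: -53114/319 ≈ -166.50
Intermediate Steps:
C = -114/319 (C = -114*1/319 = -114/319 ≈ -0.35737)
C*(-312) - 278 = -114/319*(-312) - 278 = 35568/319 - 278 = -53114/319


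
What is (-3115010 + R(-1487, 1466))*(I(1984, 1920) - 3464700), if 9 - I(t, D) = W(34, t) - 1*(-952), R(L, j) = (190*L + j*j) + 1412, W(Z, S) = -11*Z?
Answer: 4321093415468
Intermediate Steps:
R(L, j) = 1412 + j**2 + 190*L (R(L, j) = (190*L + j**2) + 1412 = (j**2 + 190*L) + 1412 = 1412 + j**2 + 190*L)
I(t, D) = -569 (I(t, D) = 9 - (-11*34 - 1*(-952)) = 9 - (-374 + 952) = 9 - 1*578 = 9 - 578 = -569)
(-3115010 + R(-1487, 1466))*(I(1984, 1920) - 3464700) = (-3115010 + (1412 + 1466**2 + 190*(-1487)))*(-569 - 3464700) = (-3115010 + (1412 + 2149156 - 282530))*(-3465269) = (-3115010 + 1868038)*(-3465269) = -1246972*(-3465269) = 4321093415468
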